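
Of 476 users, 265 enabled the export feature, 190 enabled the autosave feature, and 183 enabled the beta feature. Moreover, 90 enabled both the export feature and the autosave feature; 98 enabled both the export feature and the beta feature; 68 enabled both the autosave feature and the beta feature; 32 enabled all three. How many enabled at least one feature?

414

By inclusion-exclusion,
|at least one| = 265 + 190 + 183 − 90 − 98 − 68 + 32 = 414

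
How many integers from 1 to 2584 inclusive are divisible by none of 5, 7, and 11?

1611

516 + 369 + 234 − 73 − 46 − 33 + 6 = 973
2584 − 973 = 1611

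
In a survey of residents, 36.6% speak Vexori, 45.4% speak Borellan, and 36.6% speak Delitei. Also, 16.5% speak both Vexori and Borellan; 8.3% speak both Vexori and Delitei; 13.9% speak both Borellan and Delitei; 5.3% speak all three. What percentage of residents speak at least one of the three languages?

Inclusion–exclusion gives
P(at least one) = 36.6 + 45.4 + 36.6 − 16.5 − 8.3 − 13.9 + 5.3 = 85.2%

85.2%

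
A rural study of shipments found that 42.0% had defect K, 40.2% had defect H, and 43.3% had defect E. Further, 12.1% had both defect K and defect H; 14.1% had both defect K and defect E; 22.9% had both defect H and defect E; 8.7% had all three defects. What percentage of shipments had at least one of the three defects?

By inclusion–exclusion:
P(≥1) = 42.0 + 40.2 + 43.3 − 12.1 − 14.1 − 22.9 + 8.7 = 85.1%

85.1%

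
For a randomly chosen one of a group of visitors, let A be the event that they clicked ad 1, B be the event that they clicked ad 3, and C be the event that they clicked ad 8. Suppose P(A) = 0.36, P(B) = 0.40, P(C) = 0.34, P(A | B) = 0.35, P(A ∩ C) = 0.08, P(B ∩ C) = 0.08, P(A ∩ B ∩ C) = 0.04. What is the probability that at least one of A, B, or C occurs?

P(A ∩ B) = P(B)·P(A|B) = 0.40 × 0.35 = 0.14
By inclusion-exclusion,
P(A ∪ B ∪ C) = 0.36 + 0.40 + 0.34 − 0.14 − 0.08 − 0.08 + 0.04 = 0.84

0.84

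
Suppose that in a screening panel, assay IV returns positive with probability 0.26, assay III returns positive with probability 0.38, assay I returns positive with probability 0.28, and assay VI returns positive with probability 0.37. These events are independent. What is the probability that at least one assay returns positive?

0.79188832

P(none) = (1 − 0.26) × (1 − 0.38) × (1 − 0.28) × (1 − 0.37) = 0.74 × 0.62 × 0.72 × 0.63 = 0.20811168
P(at least one) = 1 − 0.20811168 = 0.79188832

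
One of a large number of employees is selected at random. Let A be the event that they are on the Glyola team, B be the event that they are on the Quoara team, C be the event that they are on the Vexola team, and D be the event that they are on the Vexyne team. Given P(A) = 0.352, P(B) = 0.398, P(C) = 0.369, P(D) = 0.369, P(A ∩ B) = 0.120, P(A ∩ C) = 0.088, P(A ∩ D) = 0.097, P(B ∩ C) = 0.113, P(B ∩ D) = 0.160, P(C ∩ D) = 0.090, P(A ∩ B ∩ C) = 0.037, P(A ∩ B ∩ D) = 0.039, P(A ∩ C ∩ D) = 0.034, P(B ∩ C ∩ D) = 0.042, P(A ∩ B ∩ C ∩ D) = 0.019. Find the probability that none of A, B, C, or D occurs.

0.047

Using inclusion–exclusion:
P(A ∪ B ∪ C ∪ D) = 0.352 + 0.398 + 0.369 + 0.369 − 0.120 − 0.088 − 0.097 − 0.113 − 0.160 − 0.090 + 0.037 + 0.039 + 0.034 + 0.042 − 0.019 = 0.953
P(none) = 1 − 0.953 = 0.047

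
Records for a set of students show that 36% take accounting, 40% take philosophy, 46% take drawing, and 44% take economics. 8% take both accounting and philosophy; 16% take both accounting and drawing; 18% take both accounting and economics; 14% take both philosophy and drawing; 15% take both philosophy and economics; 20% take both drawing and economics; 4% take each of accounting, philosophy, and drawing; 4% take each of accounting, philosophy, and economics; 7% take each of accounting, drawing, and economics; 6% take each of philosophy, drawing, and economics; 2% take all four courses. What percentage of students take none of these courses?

6%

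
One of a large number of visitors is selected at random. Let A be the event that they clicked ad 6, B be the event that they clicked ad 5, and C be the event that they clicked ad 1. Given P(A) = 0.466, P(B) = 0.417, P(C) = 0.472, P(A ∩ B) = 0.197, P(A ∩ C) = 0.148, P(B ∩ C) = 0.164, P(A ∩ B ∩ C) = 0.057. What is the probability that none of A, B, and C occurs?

P(A ∪ B ∪ C) = 0.466 + 0.417 + 0.472 − 0.197 − 0.148 − 0.164 + 0.057 = 0.903
P(none) = 1 − 0.903 = 0.097

0.097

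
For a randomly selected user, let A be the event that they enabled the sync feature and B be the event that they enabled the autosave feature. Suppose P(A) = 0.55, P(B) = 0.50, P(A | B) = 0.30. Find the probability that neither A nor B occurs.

0.10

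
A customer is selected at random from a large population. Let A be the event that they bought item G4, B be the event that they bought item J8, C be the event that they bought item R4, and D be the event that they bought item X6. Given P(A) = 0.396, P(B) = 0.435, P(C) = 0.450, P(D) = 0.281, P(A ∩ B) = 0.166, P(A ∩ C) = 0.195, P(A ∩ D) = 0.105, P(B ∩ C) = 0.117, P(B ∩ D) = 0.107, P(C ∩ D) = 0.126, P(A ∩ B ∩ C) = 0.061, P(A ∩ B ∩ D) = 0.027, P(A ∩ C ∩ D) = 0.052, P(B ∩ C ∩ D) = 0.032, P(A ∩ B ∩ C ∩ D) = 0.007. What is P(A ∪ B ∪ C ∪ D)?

By inclusion–exclusion:
P(A ∪ B ∪ C ∪ D) = 0.396 + 0.435 + 0.450 + 0.281 − 0.166 − 0.195 − 0.105 − 0.117 − 0.107 − 0.126 + 0.061 + 0.027 + 0.052 + 0.032 − 0.007 = 0.911

0.911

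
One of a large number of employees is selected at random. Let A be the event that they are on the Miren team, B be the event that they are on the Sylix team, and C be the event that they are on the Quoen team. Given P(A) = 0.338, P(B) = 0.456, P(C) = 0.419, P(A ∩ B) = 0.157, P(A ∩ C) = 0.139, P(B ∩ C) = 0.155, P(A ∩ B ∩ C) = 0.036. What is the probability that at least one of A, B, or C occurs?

0.798

Inclusion–exclusion gives
P(A ∪ B ∪ C) = 0.338 + 0.456 + 0.419 − 0.157 − 0.139 − 0.155 + 0.036 = 0.798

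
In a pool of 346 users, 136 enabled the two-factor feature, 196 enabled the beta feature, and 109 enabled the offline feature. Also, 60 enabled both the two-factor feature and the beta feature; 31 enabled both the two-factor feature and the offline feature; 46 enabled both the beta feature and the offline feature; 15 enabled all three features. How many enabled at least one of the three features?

Using inclusion–exclusion:
N(≥1) = 136 + 196 + 109 − 60 − 31 − 46 + 15 = 319

319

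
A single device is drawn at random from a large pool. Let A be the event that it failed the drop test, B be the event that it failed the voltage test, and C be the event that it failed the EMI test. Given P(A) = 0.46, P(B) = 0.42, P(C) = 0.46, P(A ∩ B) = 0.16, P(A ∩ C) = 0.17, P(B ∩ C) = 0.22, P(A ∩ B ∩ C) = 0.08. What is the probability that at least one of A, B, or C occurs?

0.87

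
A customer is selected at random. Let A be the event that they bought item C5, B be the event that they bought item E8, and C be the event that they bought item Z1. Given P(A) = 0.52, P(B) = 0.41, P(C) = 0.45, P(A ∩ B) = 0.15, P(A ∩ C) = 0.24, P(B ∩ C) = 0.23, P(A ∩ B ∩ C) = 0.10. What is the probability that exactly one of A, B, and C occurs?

By inclusion–exclusion (exactly-one form):
P(exactly one) = 0.52 + 0.41 + 0.45 − 2·0.15 − 2·0.24 − 2·0.23 + 3·0.10 = 0.44

0.44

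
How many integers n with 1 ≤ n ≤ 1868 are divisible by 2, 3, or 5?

floor(1868/2) + floor(1868/3) + floor(1868/5) − floor(1868/6) − floor(1868/10) − floor(1868/15) + floor(1868/30) = 934 + 622 + 373 − 311 − 186 − 124 + 62 = 1370

1370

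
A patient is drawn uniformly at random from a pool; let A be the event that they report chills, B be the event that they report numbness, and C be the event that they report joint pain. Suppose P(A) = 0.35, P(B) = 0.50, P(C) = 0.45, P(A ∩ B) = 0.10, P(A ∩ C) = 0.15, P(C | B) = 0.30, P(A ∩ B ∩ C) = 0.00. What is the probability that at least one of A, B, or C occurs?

0.90

P(B ∩ C) = P(B)·P(C|B) = 0.50 × 0.30 = 0.15
P(A ∪ B ∪ C) = 0.35 + 0.50 + 0.45 − 0.10 − 0.15 − 0.15 + 0.00 = 0.90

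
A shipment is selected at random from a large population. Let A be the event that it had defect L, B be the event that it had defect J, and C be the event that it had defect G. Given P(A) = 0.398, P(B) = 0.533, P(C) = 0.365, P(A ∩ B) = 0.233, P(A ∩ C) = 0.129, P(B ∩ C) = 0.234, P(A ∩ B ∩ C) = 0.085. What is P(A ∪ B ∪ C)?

0.785

By inclusion–exclusion:
P(A ∪ B ∪ C) = 0.398 + 0.533 + 0.365 − 0.233 − 0.129 − 0.234 + 0.085 = 0.785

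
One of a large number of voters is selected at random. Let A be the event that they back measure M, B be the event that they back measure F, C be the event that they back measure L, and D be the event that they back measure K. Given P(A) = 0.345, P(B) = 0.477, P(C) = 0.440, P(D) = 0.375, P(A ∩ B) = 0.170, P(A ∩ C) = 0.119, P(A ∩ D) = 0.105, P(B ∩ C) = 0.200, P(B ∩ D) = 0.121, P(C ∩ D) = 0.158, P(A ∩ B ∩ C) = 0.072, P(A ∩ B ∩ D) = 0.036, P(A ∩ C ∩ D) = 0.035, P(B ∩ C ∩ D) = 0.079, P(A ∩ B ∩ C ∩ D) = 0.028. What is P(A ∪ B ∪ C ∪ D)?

P(A ∪ B ∪ C ∪ D) = 0.345 + 0.477 + 0.440 + 0.375 − 0.170 − 0.119 − 0.105 − 0.200 − 0.121 − 0.158 + 0.072 + 0.036 + 0.035 + 0.079 − 0.028 = 0.958

0.958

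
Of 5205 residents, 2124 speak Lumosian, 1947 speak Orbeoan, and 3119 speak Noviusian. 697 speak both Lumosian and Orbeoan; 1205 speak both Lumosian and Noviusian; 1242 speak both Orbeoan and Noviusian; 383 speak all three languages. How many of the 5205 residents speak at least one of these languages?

|at least one| = 2124 + 1947 + 3119 − 697 − 1205 − 1242 + 383 = 4429

4429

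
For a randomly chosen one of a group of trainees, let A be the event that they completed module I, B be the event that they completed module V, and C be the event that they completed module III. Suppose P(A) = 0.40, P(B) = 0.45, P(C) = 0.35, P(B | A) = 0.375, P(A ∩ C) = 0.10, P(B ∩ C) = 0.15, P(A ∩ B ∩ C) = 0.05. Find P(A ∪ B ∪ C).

P(A ∩ B) = P(A)·P(B|A) = 0.40 × 0.375 = 0.15
Inclusion–exclusion gives
P(A ∪ B ∪ C) = 0.40 + 0.45 + 0.35 − 0.15 − 0.10 − 0.15 + 0.05 = 0.85

0.85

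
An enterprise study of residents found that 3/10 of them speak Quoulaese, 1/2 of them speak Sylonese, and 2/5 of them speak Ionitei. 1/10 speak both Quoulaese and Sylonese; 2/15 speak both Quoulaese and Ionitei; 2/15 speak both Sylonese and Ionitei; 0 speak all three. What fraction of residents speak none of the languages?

1/6

Inclusion–exclusion gives
P(union) = 3/10 + 1/2 + 2/5 − 1/10 − 2/15 − 2/15 + 0 = 5/6
P(none) = 1 − 5/6 = 1/6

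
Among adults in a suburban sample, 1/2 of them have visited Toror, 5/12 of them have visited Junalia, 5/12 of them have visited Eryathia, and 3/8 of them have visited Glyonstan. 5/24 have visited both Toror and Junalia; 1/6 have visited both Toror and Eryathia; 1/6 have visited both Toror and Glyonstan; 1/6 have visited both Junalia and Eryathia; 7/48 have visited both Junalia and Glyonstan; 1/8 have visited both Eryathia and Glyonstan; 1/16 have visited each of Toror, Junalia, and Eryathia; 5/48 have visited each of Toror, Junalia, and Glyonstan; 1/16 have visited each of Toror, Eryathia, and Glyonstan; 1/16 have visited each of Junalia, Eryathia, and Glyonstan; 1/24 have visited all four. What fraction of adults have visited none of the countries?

By inclusion–exclusion:
P(≥1) = 1/2 + 5/12 + 5/12 + 3/8 − 5/24 − 1/6 − 1/6 − 1/6 − 7/48 − 1/8 + 1/16 + 5/48 + 1/16 + 1/16 − 1/24 = 47/48
P(none) = 1 − 47/48 = 1/48

1/48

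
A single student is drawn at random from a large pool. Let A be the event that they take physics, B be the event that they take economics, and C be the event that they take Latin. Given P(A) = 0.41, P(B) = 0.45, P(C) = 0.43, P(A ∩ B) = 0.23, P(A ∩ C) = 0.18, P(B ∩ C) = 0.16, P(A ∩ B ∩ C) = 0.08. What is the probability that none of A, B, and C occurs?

0.20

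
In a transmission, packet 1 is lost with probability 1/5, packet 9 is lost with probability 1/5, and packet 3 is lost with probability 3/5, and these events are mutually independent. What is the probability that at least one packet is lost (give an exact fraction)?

93/125

Since the events are independent, P(none) is the product of the individual non-occurrence probabilities.
P(none) = (1 − 1/5) × (1 − 1/5) × (1 − 3/5) = 4/5 × 4/5 × 2/5 = 32/125
P(at least one) = 1 − 32/125 = 93/125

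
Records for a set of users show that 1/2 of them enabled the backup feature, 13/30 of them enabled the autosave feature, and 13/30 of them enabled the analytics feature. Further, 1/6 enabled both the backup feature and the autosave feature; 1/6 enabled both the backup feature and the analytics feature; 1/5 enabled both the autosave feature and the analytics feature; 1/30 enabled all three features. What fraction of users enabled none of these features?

2/15

Apply inclusion-exclusion:
P(at least one) = 1/2 + 13/30 + 13/30 − 1/6 − 1/6 − 1/5 + 1/30 = 13/15
P(none) = 1 − 13/15 = 2/15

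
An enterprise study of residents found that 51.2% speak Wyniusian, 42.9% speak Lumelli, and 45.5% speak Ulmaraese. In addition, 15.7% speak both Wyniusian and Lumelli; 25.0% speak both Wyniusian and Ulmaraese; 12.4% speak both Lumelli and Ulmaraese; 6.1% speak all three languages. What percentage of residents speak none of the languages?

Apply inclusion-exclusion:
P(≥1) = 51.2 + 42.9 + 45.5 − 15.7 − 25.0 − 12.4 + 6.1 = 92.6%
P(none) = 100% − 92.6% = 7.4%

7.4%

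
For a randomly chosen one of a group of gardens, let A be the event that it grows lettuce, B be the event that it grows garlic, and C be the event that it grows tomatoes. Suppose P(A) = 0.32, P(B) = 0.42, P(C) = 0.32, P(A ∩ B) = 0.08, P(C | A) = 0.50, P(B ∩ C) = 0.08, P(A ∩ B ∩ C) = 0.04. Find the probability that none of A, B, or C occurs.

0.22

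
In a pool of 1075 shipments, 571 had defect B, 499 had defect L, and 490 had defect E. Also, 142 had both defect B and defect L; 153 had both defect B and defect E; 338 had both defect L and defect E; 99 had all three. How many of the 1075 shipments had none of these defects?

49

|union| = 571 + 499 + 490 − 142 − 153 − 338 + 99 = 1026
None: 1075 − 1026 = 49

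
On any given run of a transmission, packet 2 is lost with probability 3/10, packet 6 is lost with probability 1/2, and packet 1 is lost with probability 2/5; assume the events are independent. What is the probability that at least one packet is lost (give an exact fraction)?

79/100

P(none) = (1 − 3/10) × (1 − 1/2) × (1 − 2/5) = 7/10 × 1/2 × 3/5 = 21/100
P(at least one) = 1 − 21/100 = 79/100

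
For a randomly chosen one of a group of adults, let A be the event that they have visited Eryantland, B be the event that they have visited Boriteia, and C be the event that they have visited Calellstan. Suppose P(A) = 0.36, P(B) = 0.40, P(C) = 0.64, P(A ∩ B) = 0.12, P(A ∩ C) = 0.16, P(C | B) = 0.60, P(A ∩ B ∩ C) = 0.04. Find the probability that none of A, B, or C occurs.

0.08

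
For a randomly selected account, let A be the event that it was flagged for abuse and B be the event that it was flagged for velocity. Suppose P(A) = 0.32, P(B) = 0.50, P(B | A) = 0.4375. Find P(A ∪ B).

P(A ∩ B) = P(A)·P(B|A) = 0.32 × 0.4375 = 0.14
Using inclusion–exclusion:
P(A ∪ B) = 0.32 + 0.50 − 0.14 = 0.68

0.68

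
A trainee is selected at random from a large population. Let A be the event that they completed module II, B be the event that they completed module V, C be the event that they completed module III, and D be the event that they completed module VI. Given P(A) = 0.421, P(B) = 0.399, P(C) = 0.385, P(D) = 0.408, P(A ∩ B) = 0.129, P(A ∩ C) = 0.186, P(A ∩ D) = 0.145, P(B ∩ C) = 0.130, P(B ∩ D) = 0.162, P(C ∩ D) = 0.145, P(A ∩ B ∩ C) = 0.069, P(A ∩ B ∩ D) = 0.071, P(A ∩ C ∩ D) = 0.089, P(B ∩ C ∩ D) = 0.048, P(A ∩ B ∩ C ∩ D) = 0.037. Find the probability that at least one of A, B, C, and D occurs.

0.956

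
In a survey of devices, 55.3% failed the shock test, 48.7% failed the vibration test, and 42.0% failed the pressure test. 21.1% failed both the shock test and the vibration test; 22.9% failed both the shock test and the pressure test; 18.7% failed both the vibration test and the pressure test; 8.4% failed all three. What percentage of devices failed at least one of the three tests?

91.7%

P(at least one) = 55.3 + 48.7 + 42.0 − 21.1 − 22.9 − 18.7 + 8.4 = 91.7%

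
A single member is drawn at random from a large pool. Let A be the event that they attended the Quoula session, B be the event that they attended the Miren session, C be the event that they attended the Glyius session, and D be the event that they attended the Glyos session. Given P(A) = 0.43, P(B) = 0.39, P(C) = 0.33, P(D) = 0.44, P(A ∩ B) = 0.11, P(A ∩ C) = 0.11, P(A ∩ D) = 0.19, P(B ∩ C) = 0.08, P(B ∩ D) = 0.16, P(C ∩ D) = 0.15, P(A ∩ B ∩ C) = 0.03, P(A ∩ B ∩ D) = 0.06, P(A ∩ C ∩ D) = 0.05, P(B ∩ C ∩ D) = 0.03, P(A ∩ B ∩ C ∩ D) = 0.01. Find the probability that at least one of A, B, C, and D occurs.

0.95

P(A ∪ B ∪ C ∪ D) = 0.43 + 0.39 + 0.33 + 0.44 − 0.11 − 0.11 − 0.19 − 0.08 − 0.16 − 0.15 + 0.03 + 0.06 + 0.05 + 0.03 − 0.01 = 0.95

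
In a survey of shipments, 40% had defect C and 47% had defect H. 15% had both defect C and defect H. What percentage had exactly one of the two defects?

By inclusion–exclusion (exactly-one form):
P(exactly one) = 40 + 47 − 2·15 = 57%

57%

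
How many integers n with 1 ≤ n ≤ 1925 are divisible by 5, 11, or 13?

633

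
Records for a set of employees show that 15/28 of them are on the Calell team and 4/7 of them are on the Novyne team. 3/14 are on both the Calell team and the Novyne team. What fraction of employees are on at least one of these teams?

P(at least one) = 15/28 + 4/7 − 3/14 = 25/28

25/28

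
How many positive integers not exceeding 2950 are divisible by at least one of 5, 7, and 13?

590 + 421 + 226 − 84 − 45 − 32 + 6 = 1082

1082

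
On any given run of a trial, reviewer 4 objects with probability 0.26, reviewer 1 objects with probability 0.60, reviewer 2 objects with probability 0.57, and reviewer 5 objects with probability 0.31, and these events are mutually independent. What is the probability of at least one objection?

Since the events are independent, P(none) is the product of the individual non-occurrence probabilities.
P(none) = (1 − 0.26) × (1 − 0.60) × (1 − 0.57) × (1 − 0.31) = 0.74 × 0.40 × 0.43 × 0.69 = 0.0878232
P(at least one) = 1 − 0.0878232 = 0.9121768

0.9121768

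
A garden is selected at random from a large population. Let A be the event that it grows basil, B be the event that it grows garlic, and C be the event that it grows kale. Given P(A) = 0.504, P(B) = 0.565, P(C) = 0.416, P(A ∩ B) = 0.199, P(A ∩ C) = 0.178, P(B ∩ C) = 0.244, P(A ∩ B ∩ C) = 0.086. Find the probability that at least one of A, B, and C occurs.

0.950

By inclusion-exclusion,
P(A ∪ B ∪ C) = 0.504 + 0.565 + 0.416 − 0.199 − 0.178 − 0.244 + 0.086 = 0.950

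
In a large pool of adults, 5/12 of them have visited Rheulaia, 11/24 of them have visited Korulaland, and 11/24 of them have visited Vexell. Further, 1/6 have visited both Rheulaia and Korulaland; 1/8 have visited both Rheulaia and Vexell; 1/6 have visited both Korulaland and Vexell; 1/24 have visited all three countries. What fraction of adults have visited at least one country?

P(≥1) = 5/12 + 11/24 + 11/24 − 1/6 − 1/8 − 1/6 + 1/24 = 11/12

11/12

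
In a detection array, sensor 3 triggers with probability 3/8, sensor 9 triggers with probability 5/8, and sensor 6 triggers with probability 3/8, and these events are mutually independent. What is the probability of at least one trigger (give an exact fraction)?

437/512

Since the events are independent, P(none) is the product of the individual non-occurrence probabilities.
P(none) = (1 − 3/8) × (1 − 5/8) × (1 − 3/8) = 5/8 × 3/8 × 5/8 = 75/512
P(at least one) = 1 − 75/512 = 437/512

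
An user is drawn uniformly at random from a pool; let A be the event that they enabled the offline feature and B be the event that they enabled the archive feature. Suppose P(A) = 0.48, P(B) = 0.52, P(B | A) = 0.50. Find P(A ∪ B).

0.76

P(A ∩ B) = P(A)·P(B|A) = 0.48 × 0.50 = 0.24
Using inclusion–exclusion:
P(A ∪ B) = 0.48 + 0.52 − 0.24 = 0.76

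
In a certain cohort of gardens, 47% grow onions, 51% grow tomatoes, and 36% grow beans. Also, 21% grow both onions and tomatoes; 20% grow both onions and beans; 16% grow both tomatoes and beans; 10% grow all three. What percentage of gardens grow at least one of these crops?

P(at least one) = 47 + 51 + 36 − 21 − 20 − 16 + 10 = 87%

87%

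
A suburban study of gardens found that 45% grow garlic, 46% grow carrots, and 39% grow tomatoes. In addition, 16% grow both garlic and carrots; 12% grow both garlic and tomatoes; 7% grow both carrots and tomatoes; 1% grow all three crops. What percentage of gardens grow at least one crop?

96%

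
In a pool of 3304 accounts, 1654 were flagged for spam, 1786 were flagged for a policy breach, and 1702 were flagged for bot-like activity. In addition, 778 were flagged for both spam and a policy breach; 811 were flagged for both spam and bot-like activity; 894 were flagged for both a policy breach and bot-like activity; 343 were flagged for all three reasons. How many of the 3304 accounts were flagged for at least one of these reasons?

By inclusion-exclusion,
N(≥1) = 1654 + 1786 + 1702 − 778 − 811 − 894 + 343 = 3002

3002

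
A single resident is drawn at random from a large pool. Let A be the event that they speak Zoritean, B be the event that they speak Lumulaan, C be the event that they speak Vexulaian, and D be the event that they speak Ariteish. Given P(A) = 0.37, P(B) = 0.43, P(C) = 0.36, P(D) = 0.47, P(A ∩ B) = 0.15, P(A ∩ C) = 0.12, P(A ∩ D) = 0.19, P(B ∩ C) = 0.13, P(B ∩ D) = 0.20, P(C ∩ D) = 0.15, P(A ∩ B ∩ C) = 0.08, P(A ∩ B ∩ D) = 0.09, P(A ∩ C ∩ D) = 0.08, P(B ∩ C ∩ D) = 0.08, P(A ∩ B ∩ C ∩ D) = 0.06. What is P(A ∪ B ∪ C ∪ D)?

By inclusion-exclusion,
P(A ∪ B ∪ C ∪ D) = 0.37 + 0.43 + 0.36 + 0.47 − 0.15 − 0.12 − 0.19 − 0.13 − 0.20 − 0.15 + 0.08 + 0.09 + 0.08 + 0.08 − 0.06 = 0.96

0.96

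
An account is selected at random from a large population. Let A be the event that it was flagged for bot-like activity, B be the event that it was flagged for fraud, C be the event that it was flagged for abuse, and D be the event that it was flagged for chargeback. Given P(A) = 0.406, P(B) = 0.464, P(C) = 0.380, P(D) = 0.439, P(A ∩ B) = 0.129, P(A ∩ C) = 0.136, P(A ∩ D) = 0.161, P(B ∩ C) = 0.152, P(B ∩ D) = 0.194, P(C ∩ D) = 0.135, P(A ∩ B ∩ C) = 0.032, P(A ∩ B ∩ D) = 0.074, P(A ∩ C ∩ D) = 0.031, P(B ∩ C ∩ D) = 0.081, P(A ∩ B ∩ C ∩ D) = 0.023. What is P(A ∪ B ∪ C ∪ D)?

0.977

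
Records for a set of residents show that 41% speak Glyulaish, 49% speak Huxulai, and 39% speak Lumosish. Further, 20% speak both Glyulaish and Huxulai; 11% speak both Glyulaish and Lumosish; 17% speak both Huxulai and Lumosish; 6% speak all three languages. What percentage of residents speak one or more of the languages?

P(≥1) = 41 + 49 + 39 − 20 − 11 − 17 + 6 = 87%

87%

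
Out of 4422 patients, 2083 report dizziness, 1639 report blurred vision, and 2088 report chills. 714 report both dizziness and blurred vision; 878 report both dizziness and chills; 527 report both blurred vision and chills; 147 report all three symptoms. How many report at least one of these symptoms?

|union| = 2083 + 1639 + 2088 − 714 − 878 − 527 + 147 = 3838

3838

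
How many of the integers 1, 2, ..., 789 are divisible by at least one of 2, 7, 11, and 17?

499

⌊789/2⌋ + ⌊789/7⌋ + ⌊789/11⌋ + ⌊789/17⌋ − ⌊789/14⌋ − ⌊789/22⌋ − ⌊789/34⌋ − ⌊789/77⌋ − ⌊789/119⌋ − ⌊789/187⌋ + ⌊789/154⌋ + ⌊789/238⌋ + ⌊789/374⌋ + ⌊789/1309⌋ − ⌊789/2618⌋ = 394 + 112 + 71 + 46 − 56 − 35 − 23 − 10 − 6 − 4 + 5 + 3 + 2 + 0 − 0 = 499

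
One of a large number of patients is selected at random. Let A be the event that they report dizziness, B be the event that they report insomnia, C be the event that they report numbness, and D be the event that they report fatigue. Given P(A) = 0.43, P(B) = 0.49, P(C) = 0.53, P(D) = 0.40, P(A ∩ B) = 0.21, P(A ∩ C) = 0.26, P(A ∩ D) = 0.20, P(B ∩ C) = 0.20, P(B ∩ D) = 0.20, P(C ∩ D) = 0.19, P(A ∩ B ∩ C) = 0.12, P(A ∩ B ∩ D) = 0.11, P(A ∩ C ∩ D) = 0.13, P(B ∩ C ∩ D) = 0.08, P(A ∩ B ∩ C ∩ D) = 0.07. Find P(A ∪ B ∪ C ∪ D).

P(A ∪ B ∪ C ∪ D) = 0.43 + 0.49 + 0.53 + 0.40 − 0.21 − 0.26 − 0.20 − 0.20 − 0.20 − 0.19 + 0.12 + 0.11 + 0.13 + 0.08 − 0.07 = 0.96

0.96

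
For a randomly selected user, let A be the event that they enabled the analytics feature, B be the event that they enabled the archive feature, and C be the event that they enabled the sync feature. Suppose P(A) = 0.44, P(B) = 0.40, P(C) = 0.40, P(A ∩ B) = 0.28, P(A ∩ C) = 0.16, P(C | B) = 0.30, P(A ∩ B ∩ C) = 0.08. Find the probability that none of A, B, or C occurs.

0.24

P(B ∩ C) = P(B)·P(C|B) = 0.40 × 0.30 = 0.12
Inclusion–exclusion gives
P(A ∪ B ∪ C) = 0.44 + 0.40 + 0.40 − 0.28 − 0.16 − 0.12 + 0.08 = 0.76
P(none) = 1 − 0.76 = 0.24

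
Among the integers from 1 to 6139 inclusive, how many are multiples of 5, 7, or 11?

1227 + 877 + 558 − 175 − 111 − 79 + 15 = 2312

2312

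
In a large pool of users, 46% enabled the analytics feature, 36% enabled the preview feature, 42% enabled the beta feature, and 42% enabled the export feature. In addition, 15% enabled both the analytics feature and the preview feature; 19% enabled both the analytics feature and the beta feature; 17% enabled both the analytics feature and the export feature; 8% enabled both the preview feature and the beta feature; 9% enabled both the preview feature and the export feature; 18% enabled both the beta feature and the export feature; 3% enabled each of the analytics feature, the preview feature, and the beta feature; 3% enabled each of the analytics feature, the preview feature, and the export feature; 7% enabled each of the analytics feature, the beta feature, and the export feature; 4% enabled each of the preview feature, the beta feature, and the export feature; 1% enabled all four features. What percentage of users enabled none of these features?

4%

P(at least one) = 46 + 36 + 42 + 42 − 15 − 19 − 17 − 8 − 9 − 18 + 3 + 3 + 7 + 4 − 1 = 96%
P(none) = 100% − 96% = 4%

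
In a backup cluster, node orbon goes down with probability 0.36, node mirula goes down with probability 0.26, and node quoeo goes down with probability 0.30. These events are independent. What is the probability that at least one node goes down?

0.66848

P(none) = (1 − 0.36) × (1 − 0.26) × (1 − 0.30) = 0.64 × 0.74 × 0.70 = 0.33152
P(at least one) = 1 − 0.33152 = 0.66848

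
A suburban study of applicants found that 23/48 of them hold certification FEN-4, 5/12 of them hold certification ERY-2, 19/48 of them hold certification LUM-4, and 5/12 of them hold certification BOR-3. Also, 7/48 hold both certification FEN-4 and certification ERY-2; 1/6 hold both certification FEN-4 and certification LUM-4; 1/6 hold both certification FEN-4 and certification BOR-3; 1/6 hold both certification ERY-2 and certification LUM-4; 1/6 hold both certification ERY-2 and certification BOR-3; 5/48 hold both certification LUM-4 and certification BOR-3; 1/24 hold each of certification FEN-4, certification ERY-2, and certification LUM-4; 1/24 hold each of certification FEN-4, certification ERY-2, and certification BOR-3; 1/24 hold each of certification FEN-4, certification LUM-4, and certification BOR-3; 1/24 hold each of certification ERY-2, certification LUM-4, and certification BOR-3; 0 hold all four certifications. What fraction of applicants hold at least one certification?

By inclusion-exclusion,
P(union) = 23/48 + 5/12 + 19/48 + 5/12 − 7/48 − 1/6 − 1/6 − 1/6 − 1/6 − 5/48 + 1/24 + 1/24 + 1/24 + 1/24 − 0 = 23/24

23/24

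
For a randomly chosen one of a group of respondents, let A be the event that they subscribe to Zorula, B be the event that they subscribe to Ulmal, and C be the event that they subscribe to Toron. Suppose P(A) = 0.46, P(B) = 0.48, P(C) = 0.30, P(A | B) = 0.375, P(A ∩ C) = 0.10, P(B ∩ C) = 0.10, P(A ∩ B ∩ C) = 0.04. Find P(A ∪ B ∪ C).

0.90

P(A ∩ B) = P(B)·P(A|B) = 0.48 × 0.375 = 0.18
P(A ∪ B ∪ C) = 0.46 + 0.48 + 0.30 − 0.18 − 0.10 − 0.10 + 0.04 = 0.90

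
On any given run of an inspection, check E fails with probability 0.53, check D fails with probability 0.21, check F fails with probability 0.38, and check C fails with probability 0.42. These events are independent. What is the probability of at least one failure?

0.86648052

P(none) = (1 − 0.53) × (1 − 0.21) × (1 − 0.38) × (1 − 0.42) = 0.47 × 0.79 × 0.62 × 0.58 = 0.13351948
P(at least one) = 1 − 0.13351948 = 0.86648052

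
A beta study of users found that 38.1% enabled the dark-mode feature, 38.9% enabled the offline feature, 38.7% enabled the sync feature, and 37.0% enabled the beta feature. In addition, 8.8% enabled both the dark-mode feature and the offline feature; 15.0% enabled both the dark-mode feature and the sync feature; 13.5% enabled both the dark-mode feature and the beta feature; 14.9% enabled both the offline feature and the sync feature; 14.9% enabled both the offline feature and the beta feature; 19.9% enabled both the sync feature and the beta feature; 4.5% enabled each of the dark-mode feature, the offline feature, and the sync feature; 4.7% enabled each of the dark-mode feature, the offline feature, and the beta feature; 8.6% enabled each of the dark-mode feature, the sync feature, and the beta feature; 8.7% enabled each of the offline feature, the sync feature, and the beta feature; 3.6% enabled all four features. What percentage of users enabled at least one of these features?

88.6%

P(≥1) = 38.1 + 38.9 + 38.7 + 37.0 − 8.8 − 15.0 − 13.5 − 14.9 − 14.9 − 19.9 + 4.5 + 4.7 + 8.6 + 8.7 − 3.6 = 88.6%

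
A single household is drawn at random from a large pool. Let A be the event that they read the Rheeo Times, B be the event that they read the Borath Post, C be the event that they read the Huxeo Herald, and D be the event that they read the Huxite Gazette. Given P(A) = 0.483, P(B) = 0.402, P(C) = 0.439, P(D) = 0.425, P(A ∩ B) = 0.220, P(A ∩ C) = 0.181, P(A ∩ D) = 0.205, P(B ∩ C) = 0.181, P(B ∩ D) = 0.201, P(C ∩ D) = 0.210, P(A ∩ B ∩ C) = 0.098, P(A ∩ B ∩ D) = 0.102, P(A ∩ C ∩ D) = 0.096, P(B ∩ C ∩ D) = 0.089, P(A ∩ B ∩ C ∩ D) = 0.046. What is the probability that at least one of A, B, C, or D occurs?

P(A ∪ B ∪ C ∪ D) = 0.483 + 0.402 + 0.439 + 0.425 − 0.220 − 0.181 − 0.205 − 0.181 − 0.201 − 0.210 + 0.098 + 0.102 + 0.096 + 0.089 − 0.046 = 0.890

0.890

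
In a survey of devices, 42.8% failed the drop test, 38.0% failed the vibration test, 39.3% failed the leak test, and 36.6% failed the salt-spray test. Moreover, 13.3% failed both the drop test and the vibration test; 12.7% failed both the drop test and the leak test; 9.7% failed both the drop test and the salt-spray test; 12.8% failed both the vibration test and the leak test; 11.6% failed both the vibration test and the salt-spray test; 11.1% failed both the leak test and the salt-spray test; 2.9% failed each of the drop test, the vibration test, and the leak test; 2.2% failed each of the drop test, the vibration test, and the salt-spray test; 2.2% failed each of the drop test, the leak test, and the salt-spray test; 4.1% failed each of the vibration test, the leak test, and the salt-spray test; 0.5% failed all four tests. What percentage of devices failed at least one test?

By inclusion-exclusion,
P(at least one) = 42.8 + 38.0 + 39.3 + 36.6 − 13.3 − 12.7 − 9.7 − 12.8 − 11.6 − 11.1 + 2.9 + 2.2 + 2.2 + 4.1 − 0.5 = 96.4%

96.4%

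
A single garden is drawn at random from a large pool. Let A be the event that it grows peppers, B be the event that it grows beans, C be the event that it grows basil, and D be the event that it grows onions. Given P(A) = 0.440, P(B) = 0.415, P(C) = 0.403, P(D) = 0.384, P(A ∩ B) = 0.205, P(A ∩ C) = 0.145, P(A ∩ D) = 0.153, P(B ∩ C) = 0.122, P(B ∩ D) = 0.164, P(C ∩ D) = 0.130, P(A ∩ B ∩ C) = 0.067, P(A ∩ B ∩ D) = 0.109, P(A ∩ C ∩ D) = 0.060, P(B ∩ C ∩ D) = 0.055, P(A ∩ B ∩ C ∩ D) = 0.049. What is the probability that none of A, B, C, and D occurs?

P(A ∪ B ∪ C ∪ D) = 0.440 + 0.415 + 0.403 + 0.384 − 0.205 − 0.145 − 0.153 − 0.122 − 0.164 − 0.130 + 0.067 + 0.109 + 0.060 + 0.055 − 0.049 = 0.965
P(none) = 1 − 0.965 = 0.035

0.035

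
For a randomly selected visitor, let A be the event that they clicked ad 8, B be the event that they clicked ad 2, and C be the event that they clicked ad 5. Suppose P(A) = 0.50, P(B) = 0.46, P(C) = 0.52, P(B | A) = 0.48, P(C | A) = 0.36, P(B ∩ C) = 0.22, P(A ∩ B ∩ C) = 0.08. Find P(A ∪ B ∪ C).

P(A ∩ B) = P(A)·P(B|A) = 0.50 × 0.48 = 0.24
P(A ∩ C) = P(A)·P(C|A) = 0.50 × 0.36 = 0.18
P(A ∪ B ∪ C) = 0.50 + 0.46 + 0.52 − 0.24 − 0.18 − 0.22 + 0.08 = 0.92

0.92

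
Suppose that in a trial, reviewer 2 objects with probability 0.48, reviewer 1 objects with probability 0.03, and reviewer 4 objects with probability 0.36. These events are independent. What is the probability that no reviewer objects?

0.322816

P(none) = (1 − 0.48) × (1 − 0.03) × (1 − 0.36) = 0.52 × 0.97 × 0.64 = 0.322816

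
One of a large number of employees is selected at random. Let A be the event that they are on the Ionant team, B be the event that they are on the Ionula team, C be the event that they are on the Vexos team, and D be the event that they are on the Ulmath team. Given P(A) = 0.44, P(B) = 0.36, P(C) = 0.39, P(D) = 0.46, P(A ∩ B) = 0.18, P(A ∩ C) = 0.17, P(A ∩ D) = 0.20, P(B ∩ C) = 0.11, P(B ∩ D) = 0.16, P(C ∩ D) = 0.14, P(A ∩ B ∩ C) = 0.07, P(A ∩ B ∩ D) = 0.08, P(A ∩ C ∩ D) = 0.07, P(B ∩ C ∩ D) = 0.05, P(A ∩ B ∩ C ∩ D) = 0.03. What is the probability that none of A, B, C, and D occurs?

Apply inclusion-exclusion:
P(A ∪ B ∪ C ∪ D) = 0.44 + 0.36 + 0.39 + 0.46 − 0.18 − 0.17 − 0.20 − 0.11 − 0.16 − 0.14 + 0.07 + 0.08 + 0.07 + 0.05 − 0.03 = 0.93
P(none) = 1 − 0.93 = 0.07

0.07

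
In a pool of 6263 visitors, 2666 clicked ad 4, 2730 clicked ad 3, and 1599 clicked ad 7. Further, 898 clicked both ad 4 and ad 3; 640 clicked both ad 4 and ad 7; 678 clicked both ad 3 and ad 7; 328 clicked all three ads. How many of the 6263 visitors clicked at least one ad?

5107

Apply inclusion-exclusion:
|union| = 2666 + 2730 + 1599 − 898 − 640 − 678 + 328 = 5107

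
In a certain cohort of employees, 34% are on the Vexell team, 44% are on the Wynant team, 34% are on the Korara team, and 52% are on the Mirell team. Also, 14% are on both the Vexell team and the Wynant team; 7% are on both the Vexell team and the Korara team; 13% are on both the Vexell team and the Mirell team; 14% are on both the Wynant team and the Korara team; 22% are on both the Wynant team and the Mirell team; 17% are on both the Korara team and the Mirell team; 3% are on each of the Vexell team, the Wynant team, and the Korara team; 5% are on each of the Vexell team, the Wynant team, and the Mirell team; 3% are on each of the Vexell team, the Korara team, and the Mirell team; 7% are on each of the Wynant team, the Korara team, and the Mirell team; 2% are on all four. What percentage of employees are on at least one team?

93%

P(union) = 34 + 44 + 34 + 52 − 14 − 7 − 13 − 14 − 22 − 17 + 3 + 5 + 3 + 7 − 2 = 93%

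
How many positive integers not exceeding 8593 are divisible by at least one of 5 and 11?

Inclusion–exclusion gives
floor(8593/5) + floor(8593/11) − floor(8593/55) = 1718 + 781 − 156 = 2343

2343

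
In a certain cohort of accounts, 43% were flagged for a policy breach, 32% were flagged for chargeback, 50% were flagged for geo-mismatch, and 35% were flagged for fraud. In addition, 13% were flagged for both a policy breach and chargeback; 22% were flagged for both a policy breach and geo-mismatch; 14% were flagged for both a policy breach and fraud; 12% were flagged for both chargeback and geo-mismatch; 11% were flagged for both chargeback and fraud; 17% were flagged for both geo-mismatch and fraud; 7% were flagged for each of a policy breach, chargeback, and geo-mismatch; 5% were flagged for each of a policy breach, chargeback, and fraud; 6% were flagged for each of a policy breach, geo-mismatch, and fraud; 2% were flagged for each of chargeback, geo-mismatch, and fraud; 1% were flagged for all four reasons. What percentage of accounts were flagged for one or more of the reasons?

By inclusion–exclusion:
P(≥1) = 43 + 32 + 50 + 35 − 13 − 22 − 14 − 12 − 11 − 17 + 7 + 5 + 6 + 2 − 1 = 90%

90%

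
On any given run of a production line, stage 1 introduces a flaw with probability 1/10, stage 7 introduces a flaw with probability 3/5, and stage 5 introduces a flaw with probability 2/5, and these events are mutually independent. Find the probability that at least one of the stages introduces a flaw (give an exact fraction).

98/125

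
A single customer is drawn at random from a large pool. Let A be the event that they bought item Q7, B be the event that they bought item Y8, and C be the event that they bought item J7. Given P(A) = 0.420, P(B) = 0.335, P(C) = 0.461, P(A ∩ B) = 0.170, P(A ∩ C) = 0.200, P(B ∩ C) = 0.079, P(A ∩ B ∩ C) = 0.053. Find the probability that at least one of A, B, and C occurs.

0.820

By inclusion-exclusion,
P(A ∪ B ∪ C) = 0.420 + 0.335 + 0.461 − 0.170 − 0.200 − 0.079 + 0.053 = 0.820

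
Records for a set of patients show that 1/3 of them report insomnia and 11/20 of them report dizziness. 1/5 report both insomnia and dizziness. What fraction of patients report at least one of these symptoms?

41/60

Using inclusion–exclusion:
P(at least one) = 1/3 + 11/20 − 1/5 = 41/60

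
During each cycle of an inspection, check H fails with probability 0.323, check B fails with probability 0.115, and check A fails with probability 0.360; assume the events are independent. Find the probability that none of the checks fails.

0.3834528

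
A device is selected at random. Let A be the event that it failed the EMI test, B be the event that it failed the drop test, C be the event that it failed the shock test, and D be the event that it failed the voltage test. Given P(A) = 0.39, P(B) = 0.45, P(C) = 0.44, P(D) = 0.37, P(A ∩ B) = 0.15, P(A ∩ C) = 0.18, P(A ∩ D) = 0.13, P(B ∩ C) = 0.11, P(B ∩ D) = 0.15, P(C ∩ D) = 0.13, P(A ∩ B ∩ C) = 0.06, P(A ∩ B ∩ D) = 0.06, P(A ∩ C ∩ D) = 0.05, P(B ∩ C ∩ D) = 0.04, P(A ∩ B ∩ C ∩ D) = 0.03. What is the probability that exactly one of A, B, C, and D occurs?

0.46

P(exactly one) = 0.39 + 0.45 + 0.44 + 0.37 − 2·0.15 − 2·0.18 − 2·0.13 − 2·0.11 − 2·0.15 − 2·0.13 + 3·0.06 + 3·0.06 + 3·0.05 + 3·0.04 − 4·0.03 = 0.46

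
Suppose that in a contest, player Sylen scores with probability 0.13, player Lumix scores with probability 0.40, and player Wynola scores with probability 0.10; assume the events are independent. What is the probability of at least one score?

P(none) = (1 − 0.13) × (1 − 0.40) × (1 − 0.10) = 0.87 × 0.60 × 0.90 = 0.4698
P(at least one) = 1 − 0.4698 = 0.5302

0.5302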